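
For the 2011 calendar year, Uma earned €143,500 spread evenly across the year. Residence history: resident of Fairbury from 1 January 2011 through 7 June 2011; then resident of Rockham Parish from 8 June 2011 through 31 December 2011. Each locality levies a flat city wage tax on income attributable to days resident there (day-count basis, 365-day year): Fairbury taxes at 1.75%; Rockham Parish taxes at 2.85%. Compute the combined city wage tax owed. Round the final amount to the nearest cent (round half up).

€3,406.45

Fairbury, 1 January – 7 June 2011: 158 days → €143,500 × 1.75% × 158/365 = €1,087.0616
Rockham Parish, 8 June – 31 December 2011: 207 days → €143,500 × 2.85% × 207/365 = €2,319.3925
Total = €3,406.4541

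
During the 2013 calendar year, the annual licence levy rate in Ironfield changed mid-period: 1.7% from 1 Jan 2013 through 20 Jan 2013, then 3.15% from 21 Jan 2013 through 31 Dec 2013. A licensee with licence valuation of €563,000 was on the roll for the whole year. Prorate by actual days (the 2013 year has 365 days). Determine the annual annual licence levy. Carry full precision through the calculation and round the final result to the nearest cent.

€17,287.18

1 Jan – 20 Jan 2013: 20 days at 1.7% → €563,000 × 1.7% × 20/365 = €524.4384
21 Jan – 31 Dec 2013: 345 days at 3.15% → €563,000 × 3.15% × 345/365 = €16,762.7466
Total = €17,287.1849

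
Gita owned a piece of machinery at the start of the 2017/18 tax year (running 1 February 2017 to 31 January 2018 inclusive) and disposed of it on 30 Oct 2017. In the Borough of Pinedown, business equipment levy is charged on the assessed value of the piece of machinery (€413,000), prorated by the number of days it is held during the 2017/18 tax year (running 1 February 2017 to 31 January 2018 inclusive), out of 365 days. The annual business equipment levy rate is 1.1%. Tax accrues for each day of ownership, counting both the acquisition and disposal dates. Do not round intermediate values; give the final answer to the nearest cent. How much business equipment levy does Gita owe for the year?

€3,385.47

Days held (1 Feb – 30 Oct 2017): 272 out of 365
Tax = €413,000 × 1.1% × 272/365 = €3,385.4685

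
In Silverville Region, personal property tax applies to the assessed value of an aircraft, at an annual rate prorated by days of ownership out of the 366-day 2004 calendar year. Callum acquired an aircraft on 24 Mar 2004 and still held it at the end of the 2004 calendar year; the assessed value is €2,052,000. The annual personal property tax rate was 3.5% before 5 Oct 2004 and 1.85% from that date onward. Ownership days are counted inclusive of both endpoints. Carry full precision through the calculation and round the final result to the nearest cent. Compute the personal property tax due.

€47,392.23

24 Mar – 4 Oct 2004: 195 days at 3.5% → €2,052,000 × 3.5% × 195/366 = €38,264.7541
5 Oct – 31 Dec 2004: 88 days at 1.85% → €2,052,000 × 1.85% × 88/366 = €9,127.4754
Total = €47,392.2295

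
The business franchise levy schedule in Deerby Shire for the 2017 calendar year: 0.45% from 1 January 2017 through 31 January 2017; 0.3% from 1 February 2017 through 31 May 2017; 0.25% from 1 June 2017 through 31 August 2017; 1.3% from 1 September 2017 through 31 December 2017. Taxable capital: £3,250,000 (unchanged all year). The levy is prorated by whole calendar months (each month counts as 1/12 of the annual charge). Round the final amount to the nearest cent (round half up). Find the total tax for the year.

£20,583.33

1 January – 31 January 2017: 1 month at 0.45% → £3,250,000 × 0.45% × 1/12 = £1,218.7500
1 February – 31 May 2017: 4 months at 0.3% → £3,250,000 × 0.3% × 4/12 = £3,250.0000
1 June – 31 August 2017: 3 months at 0.25% → £3,250,000 × 0.25% × 3/12 = £2,031.2500
1 September – 31 December 2017: 4 months at 1.3% → £3,250,000 × 1.3% × 4/12 = £14,083.3333
Total = £20,583.3333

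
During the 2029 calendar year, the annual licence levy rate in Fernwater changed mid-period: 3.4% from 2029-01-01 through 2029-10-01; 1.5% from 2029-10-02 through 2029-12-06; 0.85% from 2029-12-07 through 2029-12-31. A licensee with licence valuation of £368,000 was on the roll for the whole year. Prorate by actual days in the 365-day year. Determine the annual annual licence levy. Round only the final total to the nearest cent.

£10,604.95

2029-01-01 to 2029-10-01: 274 days at 3.4% → £368,000 × 3.4% × 274/365 = £9,392.5699
2029-10-02 to 2029-12-06: 66 days at 1.5% → £368,000 × 1.5% × 66/365 = £998.1370
2029-12-07 to 2029-12-31: 25 days at 0.85% → £368,000 × 0.85% × 25/365 = £214.2466
Total = £10,604.9534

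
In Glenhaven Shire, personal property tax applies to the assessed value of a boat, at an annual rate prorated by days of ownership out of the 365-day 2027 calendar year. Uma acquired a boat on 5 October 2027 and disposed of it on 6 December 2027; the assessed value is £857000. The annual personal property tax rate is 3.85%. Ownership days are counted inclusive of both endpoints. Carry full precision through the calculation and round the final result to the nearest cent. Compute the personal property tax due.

Days held (5 October – 6 December 2027): 63 out of 365
Tax = £857000 × 3.85% × 63/365 = £5694.9411

£5694.94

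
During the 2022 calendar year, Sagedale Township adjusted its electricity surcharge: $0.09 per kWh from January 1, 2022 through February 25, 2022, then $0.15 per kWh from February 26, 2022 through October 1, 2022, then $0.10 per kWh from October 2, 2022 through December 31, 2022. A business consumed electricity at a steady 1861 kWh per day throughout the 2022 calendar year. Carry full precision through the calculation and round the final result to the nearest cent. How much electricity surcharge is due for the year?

January 1 – February 25, 2022: 56 days × 1861 kWh/day = 104,216 kWh at $0.09/kWh → $9379.44
February 26 – October 1, 2022: 218 days × 1861 kWh/day = 405,698 kWh at $0.15/kWh → $60854.70
October 2 – December 31, 2022: 91 days × 1861 kWh/day = 169,351 kWh at $0.10/kWh → $16935.10

$87169.24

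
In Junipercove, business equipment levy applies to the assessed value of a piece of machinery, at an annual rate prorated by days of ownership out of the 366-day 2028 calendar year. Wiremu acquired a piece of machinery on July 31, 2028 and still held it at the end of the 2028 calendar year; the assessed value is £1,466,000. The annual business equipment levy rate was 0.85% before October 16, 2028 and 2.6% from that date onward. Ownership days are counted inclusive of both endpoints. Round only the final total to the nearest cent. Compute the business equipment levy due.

£10,640.52

July 31 – October 15, 2028: 77 days at 0.85% → £1,466,000 × 0.85% × 77/366 = £2,621.5765
October 16 – December 31, 2028: 77 days at 2.6% → £1,466,000 × 2.6% × 77/366 = £8,018.9399
Total = £10,640.5164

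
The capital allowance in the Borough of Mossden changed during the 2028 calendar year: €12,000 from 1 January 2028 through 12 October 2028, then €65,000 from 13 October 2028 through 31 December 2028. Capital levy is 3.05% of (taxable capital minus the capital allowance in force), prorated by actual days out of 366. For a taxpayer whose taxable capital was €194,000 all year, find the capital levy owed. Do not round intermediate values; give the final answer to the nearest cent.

1 January – 12 October 2028: 286 days, exemption €12,000 → (€194,000 − €12,000) × 3.05% × 286/366 = €4,337.6667
13 October – 31 December 2028: 80 days, exemption €65,000 → (€194,000 − €65,000) × 3.05% × 80/366 = €860.0000
Total = €5,197.6667

€5,197.67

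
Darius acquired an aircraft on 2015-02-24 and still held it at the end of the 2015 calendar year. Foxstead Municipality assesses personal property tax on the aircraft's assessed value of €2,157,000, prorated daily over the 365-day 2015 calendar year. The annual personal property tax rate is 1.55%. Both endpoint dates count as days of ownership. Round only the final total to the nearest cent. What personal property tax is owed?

€28,487.17

Days held (2015-02-24 to 2015-12-31): 311 out of 365
Tax = €2,157,000 × 1.55% × 311/365 = €28,487.1740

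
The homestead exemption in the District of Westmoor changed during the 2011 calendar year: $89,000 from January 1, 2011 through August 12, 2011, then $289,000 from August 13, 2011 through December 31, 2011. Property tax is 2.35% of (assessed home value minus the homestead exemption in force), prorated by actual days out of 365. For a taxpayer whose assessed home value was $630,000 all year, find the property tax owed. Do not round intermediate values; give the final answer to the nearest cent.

$10,897.88

January 1 – August 12, 2011: 224 days, exemption $89,000 → ($630,000 − $89,000) × 2.35% × 224/365 = $7,802.2575
August 13 – December 31, 2011: 141 days, exemption $289,000 → ($630,000 − $289,000) × 2.35% × 141/365 = $3,095.6260
Total = $10,897.8836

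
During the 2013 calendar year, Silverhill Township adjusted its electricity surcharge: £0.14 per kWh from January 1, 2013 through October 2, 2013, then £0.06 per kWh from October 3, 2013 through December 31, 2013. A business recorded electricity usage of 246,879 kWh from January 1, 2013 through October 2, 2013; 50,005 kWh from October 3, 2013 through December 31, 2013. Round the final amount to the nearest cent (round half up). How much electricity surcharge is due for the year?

January 1 – October 2, 2013: 246,879 kWh at £0.14/kWh → £34,563.06
October 3 – December 31, 2013: 50,005 kWh at £0.06/kWh → £3,000.30

£37,563.36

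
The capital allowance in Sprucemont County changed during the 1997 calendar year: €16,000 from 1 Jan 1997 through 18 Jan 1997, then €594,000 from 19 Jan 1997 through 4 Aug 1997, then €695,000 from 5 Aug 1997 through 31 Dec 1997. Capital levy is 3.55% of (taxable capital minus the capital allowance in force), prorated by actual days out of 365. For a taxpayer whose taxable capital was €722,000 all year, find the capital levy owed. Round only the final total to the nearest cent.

1 Jan – 18 Jan 1997: 18 days, exemption €16,000 → (€722,000 − €16,000) × 3.55% × 18/365 = €1,235.9836
19 Jan – 4 Aug 1997: 198 days, exemption €594,000 → (€722,000 − €594,000) × 3.55% × 198/365 = €2,464.9644
5 Aug – 31 Dec 1997: 149 days, exemption €695,000 → (€722,000 − €695,000) × 3.55% × 149/365 = €391.2781
Total = €4,092.2260

€4,092.23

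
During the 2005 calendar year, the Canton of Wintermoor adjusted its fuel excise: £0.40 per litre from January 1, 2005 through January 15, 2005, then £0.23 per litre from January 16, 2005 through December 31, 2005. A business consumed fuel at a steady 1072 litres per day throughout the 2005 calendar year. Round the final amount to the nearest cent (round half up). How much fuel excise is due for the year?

January 1 – January 15, 2005: 15 days × 1072 litres/day = 16,080 litres at £0.40/litre → £6,432.00
January 16 – December 31, 2005: 350 days × 1072 litres/day = 375,200 litres at £0.23/litre → £86,296.00

£92,728.00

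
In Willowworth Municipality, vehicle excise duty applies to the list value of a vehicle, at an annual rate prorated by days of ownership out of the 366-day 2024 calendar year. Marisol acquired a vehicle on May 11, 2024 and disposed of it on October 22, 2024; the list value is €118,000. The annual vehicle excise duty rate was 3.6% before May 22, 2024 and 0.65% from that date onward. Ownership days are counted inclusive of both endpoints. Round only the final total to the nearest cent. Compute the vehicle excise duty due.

May 11 – May 21, 2024: 11 days at 3.6% → €118,000 × 3.6% × 11/366 = €127.6721
May 22 – October 22, 2024: 154 days at 0.65% → €118,000 × 0.65% × 154/366 = €322.7268
Total = €450.3989

€450.40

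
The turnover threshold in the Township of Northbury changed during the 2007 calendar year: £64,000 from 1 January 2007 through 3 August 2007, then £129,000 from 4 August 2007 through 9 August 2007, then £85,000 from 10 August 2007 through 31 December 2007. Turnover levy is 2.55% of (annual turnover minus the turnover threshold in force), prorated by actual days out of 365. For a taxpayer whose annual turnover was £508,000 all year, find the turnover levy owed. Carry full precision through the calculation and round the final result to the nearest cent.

1 January – 3 August 2007: 215 days, exemption £64,000 → (£508,000 − £64,000) × 2.55% × 215/365 = £6,669.1233
4 August – 9 August 2007: 6 days, exemption £129,000 → (£508,000 − £129,000) × 2.55% × 6/365 = £158.8685
10 August – 31 December 2007: 144 days, exemption £85,000 → (£508,000 − £85,000) × 2.55% × 144/365 = £4,255.4959
Total = £11,083.4877

£11,083.49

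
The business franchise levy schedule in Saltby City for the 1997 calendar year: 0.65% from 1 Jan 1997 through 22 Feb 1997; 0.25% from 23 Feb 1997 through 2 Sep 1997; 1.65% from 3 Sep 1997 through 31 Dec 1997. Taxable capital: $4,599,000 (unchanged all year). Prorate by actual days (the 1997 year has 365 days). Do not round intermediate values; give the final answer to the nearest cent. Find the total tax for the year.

$35,336.70

1 Jan – 22 Feb 1997: 53 days at 0.65% → $4,599,000 × 0.65% × 53/365 = $4,340.7000
23 Feb – 2 Sep 1997: 192 days at 0.25% → $4,599,000 × 0.25% × 192/365 = $6,048.0000
3 Sep – 31 Dec 1997: 120 days at 1.65% → $4,599,000 × 1.65% × 120/365 = $24,948.0000
Total = $35,336.7000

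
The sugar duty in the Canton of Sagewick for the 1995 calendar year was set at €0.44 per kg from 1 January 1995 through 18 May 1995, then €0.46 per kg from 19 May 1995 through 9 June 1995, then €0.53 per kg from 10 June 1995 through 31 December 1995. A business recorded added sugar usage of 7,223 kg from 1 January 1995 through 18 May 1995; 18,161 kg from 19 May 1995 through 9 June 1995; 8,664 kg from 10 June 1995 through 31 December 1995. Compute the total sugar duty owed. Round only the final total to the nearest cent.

1 January – 18 May 1995: 7,223 kg at €0.44/kg → €3,178.12
19 May – 9 June 1995: 18,161 kg at €0.46/kg → €8,354.06
10 June – 31 December 1995: 8,664 kg at €0.53/kg → €4,591.92

€16,124.10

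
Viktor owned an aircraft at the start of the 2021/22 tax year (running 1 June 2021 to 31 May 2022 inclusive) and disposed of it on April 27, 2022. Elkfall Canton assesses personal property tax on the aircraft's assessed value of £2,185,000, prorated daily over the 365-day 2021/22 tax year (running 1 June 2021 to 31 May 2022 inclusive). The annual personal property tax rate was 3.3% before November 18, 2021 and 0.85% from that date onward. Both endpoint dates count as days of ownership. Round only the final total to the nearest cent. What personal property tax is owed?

£41,775.40

June 1 – November 17, 2021: 170 days at 3.3% → £2,185,000 × 3.3% × 170/365 = £33,583.1507
November 18, 2021 – April 27, 2022: 161 days at 0.85% → £2,185,000 × 0.85% × 161/365 = £8,192.2534
Total = £41,775.4041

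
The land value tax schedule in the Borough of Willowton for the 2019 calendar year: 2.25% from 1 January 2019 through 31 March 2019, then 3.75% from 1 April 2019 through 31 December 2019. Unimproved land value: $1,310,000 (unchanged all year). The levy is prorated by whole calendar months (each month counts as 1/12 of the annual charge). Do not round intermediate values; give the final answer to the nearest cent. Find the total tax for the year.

$44,212.50

1 January – 31 March 2019: 3 months at 2.25% → $1,310,000 × 2.25% × 3/12 = $7,368.7500
1 April – 31 December 2019: 9 months at 3.75% → $1,310,000 × 3.75% × 9/12 = $36,843.7500
Total = $44,212.5000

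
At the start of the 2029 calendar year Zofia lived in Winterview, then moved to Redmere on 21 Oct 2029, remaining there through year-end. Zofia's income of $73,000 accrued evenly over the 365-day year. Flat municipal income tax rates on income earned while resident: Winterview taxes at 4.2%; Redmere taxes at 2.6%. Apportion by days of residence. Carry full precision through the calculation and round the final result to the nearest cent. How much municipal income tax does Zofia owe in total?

Winterview, 1 Jan – 20 Oct 2029: 293 days → $73,000 × 4.2% × 293/365 = $2,461.2000
Redmere, 21 Oct – 31 Dec 2029: 72 days → $73,000 × 2.6% × 72/365 = $374.4000
Total = $2,835.6000

$2,835.60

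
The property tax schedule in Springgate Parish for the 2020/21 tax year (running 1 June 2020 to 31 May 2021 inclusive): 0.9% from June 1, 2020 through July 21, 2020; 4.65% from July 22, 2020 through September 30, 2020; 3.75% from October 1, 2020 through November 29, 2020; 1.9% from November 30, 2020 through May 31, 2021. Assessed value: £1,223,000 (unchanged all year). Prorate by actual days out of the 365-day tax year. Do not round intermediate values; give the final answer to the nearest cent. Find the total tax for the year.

£31,789.62

June 1 – July 21, 2020: 51 days at 0.9% → £1,223,000 × 0.9% × 51/365 = £1,537.9644
July 22 – September 30, 2020: 71 days at 4.65% → £1,223,000 × 4.65% × 71/365 = £11,062.2863
October 1 – November 29, 2020: 60 days at 3.75% → £1,223,000 × 3.75% × 60/365 = £7,539.0411
November 30, 2020 – May 31, 2021: 183 days at 1.9% → £1,223,000 × 1.9% × 183/365 = £11,650.3315
Total = £31,789.6233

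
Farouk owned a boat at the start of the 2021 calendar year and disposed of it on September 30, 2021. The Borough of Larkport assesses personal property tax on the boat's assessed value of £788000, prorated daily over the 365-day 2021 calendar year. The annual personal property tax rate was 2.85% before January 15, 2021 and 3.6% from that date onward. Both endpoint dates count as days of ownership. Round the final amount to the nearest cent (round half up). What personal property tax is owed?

£20991.02

January 1 – January 14, 2021: 14 days at 2.85% → £788000 × 2.85% × 14/365 = £861.4027
January 15 – September 30, 2021: 259 days at 3.6% → £788000 × 3.6% × 259/365 = £20129.6219
Total = £20991.0247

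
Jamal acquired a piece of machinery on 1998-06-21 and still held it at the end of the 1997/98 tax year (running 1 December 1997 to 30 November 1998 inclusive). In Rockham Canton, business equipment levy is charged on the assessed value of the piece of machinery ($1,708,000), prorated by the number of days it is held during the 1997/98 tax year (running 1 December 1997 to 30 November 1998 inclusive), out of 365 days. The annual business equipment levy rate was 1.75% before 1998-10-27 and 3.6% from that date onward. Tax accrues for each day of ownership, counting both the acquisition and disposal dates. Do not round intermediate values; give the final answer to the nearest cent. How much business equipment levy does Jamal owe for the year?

$16,378.08

1998-06-21 to 1998-10-26: 128 days at 1.75% → $1,708,000 × 1.75% × 128/365 = $10,481.9726
1998-10-27 to 1998-11-30: 35 days at 3.6% → $1,708,000 × 3.6% × 35/365 = $5,896.1096
Total = $16,378.0822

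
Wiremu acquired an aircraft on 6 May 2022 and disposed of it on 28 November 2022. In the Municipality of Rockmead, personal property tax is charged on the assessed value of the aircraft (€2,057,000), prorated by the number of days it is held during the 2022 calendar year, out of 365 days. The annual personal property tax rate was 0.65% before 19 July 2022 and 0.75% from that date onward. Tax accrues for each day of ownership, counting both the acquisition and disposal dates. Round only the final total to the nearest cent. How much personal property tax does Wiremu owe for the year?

6 May – 18 July 2022: 74 days at 0.65% → €2,057,000 × 0.65% × 74/365 = €2,710.7315
19 July – 28 November 2022: 133 days at 0.75% → €2,057,000 × 0.75% × 133/365 = €5,621.5274
Total = €8,332.2589

€8,332.26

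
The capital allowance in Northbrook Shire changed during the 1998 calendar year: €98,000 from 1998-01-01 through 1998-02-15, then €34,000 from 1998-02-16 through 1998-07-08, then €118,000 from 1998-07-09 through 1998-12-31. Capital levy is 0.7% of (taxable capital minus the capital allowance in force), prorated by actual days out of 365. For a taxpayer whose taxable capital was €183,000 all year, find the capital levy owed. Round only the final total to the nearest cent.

1998-01-01 to 1998-02-15: 46 days, exemption €98,000 → (€183,000 − €98,000) × 0.7% × 46/365 = €74.9863
1998-02-16 to 1998-07-08: 143 days, exemption €34,000 → (€183,000 − €34,000) × 0.7% × 143/365 = €408.6274
1998-07-09 to 1998-12-31: 176 days, exemption €118,000 → (€183,000 − €118,000) × 0.7% × 176/365 = €219.3973
Total = €703.0110

€703.01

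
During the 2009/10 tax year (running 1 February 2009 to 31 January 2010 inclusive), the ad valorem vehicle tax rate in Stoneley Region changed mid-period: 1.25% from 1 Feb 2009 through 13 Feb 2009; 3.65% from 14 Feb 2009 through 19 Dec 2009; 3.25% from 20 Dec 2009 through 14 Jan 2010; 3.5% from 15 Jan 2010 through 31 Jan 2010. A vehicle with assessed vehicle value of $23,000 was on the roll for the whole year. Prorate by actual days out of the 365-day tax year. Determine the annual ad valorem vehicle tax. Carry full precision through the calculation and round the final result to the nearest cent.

1 Feb – 13 Feb 2009: 13 days at 1.25% → $23,000 × 1.25% × 13/365 = $10.2397
14 Feb – 19 Dec 2009: 309 days at 3.65% → $23,000 × 3.65% × 309/365 = $710.7000
20 Dec 2009 – 14 Jan 2010: 26 days at 3.25% → $23,000 × 3.25% × 26/365 = $53.2466
15 Jan – 31 Jan 2010: 17 days at 3.5% → $23,000 × 3.5% × 17/365 = $37.4932
Total = $811.6795

$811.68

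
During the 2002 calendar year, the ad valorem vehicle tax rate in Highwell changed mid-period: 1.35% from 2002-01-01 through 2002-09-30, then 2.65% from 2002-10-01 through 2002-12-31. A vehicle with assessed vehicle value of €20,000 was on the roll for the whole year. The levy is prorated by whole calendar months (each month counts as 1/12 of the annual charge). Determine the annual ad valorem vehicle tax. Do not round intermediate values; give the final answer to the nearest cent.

€335.00

2002-01-01 to 2002-09-30: 9 months at 1.35% → €20,000 × 1.35% × 9/12 = €202.5000
2002-10-01 to 2002-12-31: 3 months at 2.65% → €20,000 × 2.65% × 3/12 = €132.5000
Total = €335.0000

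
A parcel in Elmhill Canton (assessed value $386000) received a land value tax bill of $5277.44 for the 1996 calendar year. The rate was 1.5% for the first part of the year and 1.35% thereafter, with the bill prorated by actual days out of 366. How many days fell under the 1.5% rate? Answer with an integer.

42 days

Let d = days at the first rate; then 366 − d days at the second rate.
$386000 × [1.5%·d + 1.35%·(366−d)] / 366 = $5277.44
Solving gives d = 42, so the new rate took effect on 12 Feb 1996.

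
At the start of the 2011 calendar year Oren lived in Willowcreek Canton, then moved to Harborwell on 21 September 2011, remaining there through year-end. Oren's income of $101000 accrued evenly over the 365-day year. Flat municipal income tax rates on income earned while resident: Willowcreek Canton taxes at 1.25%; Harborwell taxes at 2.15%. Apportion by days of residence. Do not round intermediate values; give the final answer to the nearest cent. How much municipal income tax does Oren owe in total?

Willowcreek Canton, 1 January – 20 September 2011: 263 days → $101000 × 1.25% × 263/365 = $909.6918
Harborwell, 21 September – 31 December 2011: 102 days → $101000 × 2.15% × 102/365 = $606.8301
Total = $1516.5219

$1516.52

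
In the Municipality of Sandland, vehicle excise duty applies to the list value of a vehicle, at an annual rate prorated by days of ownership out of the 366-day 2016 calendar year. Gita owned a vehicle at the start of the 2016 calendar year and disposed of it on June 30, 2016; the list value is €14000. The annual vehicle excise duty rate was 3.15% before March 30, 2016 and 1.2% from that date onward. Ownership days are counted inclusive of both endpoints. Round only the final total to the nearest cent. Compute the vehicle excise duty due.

January 1 – March 29, 2016: 89 days at 3.15% → €14000 × 3.15% × 89/366 = €107.2377
March 30 – June 30, 2016: 93 days at 1.2% → €14000 × 1.2% × 93/366 = €42.6885
Total = €149.9262

€149.93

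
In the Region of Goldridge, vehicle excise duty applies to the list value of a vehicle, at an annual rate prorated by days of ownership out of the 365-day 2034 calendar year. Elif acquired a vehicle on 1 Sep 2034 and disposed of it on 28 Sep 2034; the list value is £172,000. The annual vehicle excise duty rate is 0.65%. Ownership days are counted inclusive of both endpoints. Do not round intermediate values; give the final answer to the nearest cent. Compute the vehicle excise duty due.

Days held (1 Sep – 28 Sep 2034): 28 out of 365
Tax = £172,000 × 0.65% × 28/365 = £85.7644

£85.76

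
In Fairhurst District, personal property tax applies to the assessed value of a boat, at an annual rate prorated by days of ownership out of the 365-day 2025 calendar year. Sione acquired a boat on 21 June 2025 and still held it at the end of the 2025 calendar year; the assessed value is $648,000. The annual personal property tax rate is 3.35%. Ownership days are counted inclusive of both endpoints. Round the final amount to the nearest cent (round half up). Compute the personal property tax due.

$11,537.95

Days held (21 June – 31 December 2025): 194 out of 365
Tax = $648,000 × 3.35% × 194/365 = $11,537.9507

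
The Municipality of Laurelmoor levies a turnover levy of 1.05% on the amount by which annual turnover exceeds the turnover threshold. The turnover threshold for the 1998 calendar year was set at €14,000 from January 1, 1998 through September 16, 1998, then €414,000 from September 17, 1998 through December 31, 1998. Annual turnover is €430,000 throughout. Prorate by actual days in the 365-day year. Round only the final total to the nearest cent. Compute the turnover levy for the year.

January 1 – September 16, 1998: 259 days, exemption €14,000 → (€430,000 − €14,000) × 1.05% × 259/365 = €3,099.4849
September 17 – December 31, 1998: 106 days, exemption €414,000 → (€430,000 − €414,000) × 1.05% × 106/365 = €48.7890
Total = €3,148.2740

€3,148.27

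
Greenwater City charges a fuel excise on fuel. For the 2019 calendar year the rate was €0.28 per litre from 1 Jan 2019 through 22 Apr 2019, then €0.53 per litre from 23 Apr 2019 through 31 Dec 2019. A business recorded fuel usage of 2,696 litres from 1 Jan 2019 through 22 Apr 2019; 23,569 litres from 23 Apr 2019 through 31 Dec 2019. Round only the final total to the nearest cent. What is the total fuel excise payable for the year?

€13,246.45

1 Jan – 22 Apr 2019: 2,696 litres at €0.28/litre → €754.88
23 Apr – 31 Dec 2019: 23,569 litres at €0.53/litre → €12,491.57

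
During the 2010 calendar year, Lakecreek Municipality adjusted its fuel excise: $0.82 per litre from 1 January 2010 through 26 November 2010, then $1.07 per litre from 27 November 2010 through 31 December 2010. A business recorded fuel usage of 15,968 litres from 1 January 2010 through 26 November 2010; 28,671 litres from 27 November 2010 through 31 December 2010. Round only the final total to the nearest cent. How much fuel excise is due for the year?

$43,771.73

1 January – 26 November 2010: 15,968 litres at $0.82/litre → $13,093.76
27 November – 31 December 2010: 28,671 litres at $1.07/litre → $30,677.97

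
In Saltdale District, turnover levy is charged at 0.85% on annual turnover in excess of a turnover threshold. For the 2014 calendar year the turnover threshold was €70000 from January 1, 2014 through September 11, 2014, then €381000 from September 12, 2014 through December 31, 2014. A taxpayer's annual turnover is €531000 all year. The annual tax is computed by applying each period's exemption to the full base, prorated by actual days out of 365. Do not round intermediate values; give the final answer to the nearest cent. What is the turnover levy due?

€3114.59

January 1 – September 11, 2014: 254 days, exemption €70000 → (€531000 − €70000) × 0.85% × 254/365 = €2726.8466
September 12 – December 31, 2014: 111 days, exemption €381000 → (€531000 − €381000) × 0.85% × 111/365 = €387.7397
Total = €3114.5863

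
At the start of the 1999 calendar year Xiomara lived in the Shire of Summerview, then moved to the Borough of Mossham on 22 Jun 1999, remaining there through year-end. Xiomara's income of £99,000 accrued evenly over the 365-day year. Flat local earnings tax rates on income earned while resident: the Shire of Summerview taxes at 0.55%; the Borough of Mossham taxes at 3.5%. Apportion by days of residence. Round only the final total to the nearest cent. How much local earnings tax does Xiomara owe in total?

£2,088.76

The Shire of Summerview, 1 Jan – 21 Jun 1999: 172 days → £99,000 × 0.55% × 172/365 = £256.5863
The Borough of Mossham, 22 Jun – 31 Dec 1999: 193 days → £99,000 × 3.5% × 193/365 = £1,832.1781
Total = £2,088.7644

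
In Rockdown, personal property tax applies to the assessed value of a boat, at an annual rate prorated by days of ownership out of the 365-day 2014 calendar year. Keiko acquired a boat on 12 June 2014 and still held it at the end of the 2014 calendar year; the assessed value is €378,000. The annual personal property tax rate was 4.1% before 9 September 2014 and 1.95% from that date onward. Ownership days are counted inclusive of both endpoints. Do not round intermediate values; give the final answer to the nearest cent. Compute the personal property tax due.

€6,081.14

12 June – 8 September 2014: 89 days at 4.1% → €378,000 × 4.1% × 89/365 = €3,778.9644
9 September – 31 December 2014: 114 days at 1.95% → €378,000 × 1.95% × 114/365 = €2,302.1753
Total = €6,081.1397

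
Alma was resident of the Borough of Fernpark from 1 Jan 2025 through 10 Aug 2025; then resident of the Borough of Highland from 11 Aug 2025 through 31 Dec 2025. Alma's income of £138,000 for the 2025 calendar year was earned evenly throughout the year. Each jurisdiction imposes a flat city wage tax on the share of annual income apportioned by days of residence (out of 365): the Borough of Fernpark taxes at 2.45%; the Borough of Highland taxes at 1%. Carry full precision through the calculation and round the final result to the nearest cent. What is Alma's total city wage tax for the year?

The Borough of Fernpark, 1 Jan – 10 Aug 2025: 222 days → £138,000 × 2.45% × 222/365 = £2,056.3890
The Borough of Highland, 11 Aug – 31 Dec 2025: 143 days → £138,000 × 1% × 143/365 = £540.6575
Total = £2,597.0466

£2,597.05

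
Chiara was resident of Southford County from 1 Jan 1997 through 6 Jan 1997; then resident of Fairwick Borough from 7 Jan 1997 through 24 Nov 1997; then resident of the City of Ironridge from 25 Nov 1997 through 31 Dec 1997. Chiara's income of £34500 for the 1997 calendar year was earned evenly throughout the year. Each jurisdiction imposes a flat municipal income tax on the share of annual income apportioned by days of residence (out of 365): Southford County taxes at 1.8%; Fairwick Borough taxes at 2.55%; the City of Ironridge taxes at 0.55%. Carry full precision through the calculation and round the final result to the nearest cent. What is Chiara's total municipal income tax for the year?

Southford County, 1 Jan – 6 Jan 1997: 6 days → £34500 × 1.8% × 6/365 = £10.2082
Fairwick Borough, 7 Jan – 24 Nov 1997: 322 days → £34500 × 2.55% × 322/365 = £776.1082
The City of Ironridge, 25 Nov – 31 Dec 1997: 37 days → £34500 × 0.55% × 37/365 = £19.2349
Total = £805.5514

£805.55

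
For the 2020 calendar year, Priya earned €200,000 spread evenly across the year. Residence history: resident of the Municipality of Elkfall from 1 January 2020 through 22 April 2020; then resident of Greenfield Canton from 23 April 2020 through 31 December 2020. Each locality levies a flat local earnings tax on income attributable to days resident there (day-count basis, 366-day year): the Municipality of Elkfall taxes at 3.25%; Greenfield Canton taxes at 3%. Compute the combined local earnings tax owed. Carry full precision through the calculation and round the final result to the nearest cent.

€6,154.37

The Municipality of Elkfall, 1 January – 22 April 2020: 113 days → €200,000 × 3.25% × 113/366 = €2,006.8306
Greenfield Canton, 23 April – 31 December 2020: 253 days → €200,000 × 3% × 253/366 = €4,147.5410
Total = €6,154.3716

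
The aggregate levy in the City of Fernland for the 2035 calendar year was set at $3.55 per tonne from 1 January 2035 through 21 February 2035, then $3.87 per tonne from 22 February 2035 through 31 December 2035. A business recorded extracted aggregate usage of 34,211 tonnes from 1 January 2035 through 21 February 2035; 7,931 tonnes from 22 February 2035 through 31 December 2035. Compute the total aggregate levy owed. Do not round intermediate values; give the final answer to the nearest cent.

$152142.02

1 January – 21 February 2035: 34,211 tonnes at $3.55/tonne → $121449.05
22 February – 31 December 2035: 7,931 tonnes at $3.87/tonne → $30692.97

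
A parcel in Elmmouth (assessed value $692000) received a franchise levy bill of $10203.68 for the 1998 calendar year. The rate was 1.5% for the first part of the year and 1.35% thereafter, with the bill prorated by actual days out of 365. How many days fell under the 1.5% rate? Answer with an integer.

303 days

Let d = days at the first rate; then 365 − d days at the second rate.
$692000 × [1.5%·d + 1.35%·(365−d)] / 365 = $10203.68
Solving gives d = 303, so the new rate took effect on 31 October 1998.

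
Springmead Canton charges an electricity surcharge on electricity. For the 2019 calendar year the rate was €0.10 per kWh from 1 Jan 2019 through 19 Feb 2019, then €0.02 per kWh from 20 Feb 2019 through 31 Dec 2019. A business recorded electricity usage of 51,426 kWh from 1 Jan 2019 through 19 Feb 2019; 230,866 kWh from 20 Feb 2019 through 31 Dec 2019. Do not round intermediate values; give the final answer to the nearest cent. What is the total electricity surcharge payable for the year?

1 Jan – 19 Feb 2019: 51,426 kWh at €0.10/kWh → €5,142.60
20 Feb – 31 Dec 2019: 230,866 kWh at €0.02/kWh → €4,617.32

€9,759.92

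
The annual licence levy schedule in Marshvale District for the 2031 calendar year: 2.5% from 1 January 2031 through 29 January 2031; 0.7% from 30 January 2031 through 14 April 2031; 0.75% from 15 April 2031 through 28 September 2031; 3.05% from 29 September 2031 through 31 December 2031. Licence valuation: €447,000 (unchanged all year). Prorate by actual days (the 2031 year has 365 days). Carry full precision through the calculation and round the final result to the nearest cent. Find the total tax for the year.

€6,575.80

1 January – 29 January 2031: 29 days at 2.5% → €447,000 × 2.5% × 29/365 = €887.8767
30 January – 14 April 2031: 75 days at 0.7% → €447,000 × 0.7% × 75/365 = €642.9452
15 April – 28 September 2031: 167 days at 0.75% → €447,000 × 0.75% × 167/365 = €1,533.8836
29 September – 31 December 2031: 94 days at 3.05% → €447,000 × 3.05% × 94/365 = €3,511.0932
Total = €6,575.7986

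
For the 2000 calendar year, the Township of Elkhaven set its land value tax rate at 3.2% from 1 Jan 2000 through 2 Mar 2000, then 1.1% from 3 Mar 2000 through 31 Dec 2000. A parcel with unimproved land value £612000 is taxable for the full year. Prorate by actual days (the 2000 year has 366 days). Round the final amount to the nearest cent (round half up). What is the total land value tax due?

£8909.11

1 Jan – 2 Mar 2000: 62 days at 3.2% → £612000 × 3.2% × 62/366 = £3317.5082
3 Mar – 31 Dec 2000: 304 days at 1.1% → £612000 × 1.1% × 304/366 = £5591.6066
Total = £8909.1148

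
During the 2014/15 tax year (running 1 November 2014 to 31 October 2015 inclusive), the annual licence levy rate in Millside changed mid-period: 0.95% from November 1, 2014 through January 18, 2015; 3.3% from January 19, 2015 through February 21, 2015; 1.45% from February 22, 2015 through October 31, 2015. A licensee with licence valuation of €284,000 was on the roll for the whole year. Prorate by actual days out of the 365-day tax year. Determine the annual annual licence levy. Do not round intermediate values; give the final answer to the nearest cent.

November 1, 2014 – January 18, 2015: 79 days at 0.95% → €284,000 × 0.95% × 79/365 = €583.9507
January 19 – February 21, 2015: 34 days at 3.3% → €284,000 × 3.3% × 34/365 = €873.0082
February 22 – October 31, 2015: 252 days at 1.45% → €284,000 × 1.45% × 252/365 = €2,843.1123
Total = €4,300.0712

€4,300.07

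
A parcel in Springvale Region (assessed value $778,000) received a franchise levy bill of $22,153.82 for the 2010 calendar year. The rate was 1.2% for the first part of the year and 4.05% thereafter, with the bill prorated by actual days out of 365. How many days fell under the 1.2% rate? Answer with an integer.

154 days

Let d = days at the first rate; then 365 − d days at the second rate.
$778,000 × [1.2%·d + 4.05%·(365−d)] / 365 = $22,153.82
Solving gives d = 154, so the new rate took effect on 4 Jun 2010.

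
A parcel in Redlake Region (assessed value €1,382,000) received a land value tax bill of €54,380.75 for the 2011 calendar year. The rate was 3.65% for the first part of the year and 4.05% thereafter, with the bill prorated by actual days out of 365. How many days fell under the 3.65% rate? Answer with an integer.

Let d = days at the first rate; then 365 − d days at the second rate.
€1,382,000 × [3.65%·d + 4.05%·(365−d)] / 365 = €54,380.75
Solving gives d = 105, so the new rate took effect on April 16, 2011.

105 days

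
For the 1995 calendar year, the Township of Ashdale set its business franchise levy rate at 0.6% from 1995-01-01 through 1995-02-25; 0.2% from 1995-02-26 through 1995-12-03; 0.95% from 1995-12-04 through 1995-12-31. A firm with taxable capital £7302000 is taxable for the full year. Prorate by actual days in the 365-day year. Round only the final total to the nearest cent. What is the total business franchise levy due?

1995-01-01 to 1995-02-25: 56 days at 0.6% → £7302000 × 0.6% × 56/365 = £6721.8411
1995-02-26 to 1995-12-03: 281 days at 0.2% → £7302000 × 0.2% × 281/365 = £11243.0795
1995-12-04 to 1995-12-31: 28 days at 0.95% → £7302000 × 0.95% × 28/365 = £5321.4575
Total = £23286.3781

£23286.38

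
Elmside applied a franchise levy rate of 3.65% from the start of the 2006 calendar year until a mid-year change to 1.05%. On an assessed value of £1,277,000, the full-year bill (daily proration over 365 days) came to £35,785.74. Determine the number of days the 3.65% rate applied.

246 days

Let d = days at the first rate; then 365 − d days at the second rate.
£1,277,000 × [3.65%·d + 1.05%·(365−d)] / 365 = £35,785.74
Solving gives d = 246, so the new rate took effect on September 4, 2006.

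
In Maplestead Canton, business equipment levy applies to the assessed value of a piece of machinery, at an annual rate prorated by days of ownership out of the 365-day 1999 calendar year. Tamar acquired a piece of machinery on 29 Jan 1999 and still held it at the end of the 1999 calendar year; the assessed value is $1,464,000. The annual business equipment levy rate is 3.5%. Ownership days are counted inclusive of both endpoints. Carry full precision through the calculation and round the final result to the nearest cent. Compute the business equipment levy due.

Days held (29 Jan – 31 Dec 1999): 337 out of 365
Tax = $1,464,000 × 3.5% × 337/365 = $47,309.2603

$47,309.26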